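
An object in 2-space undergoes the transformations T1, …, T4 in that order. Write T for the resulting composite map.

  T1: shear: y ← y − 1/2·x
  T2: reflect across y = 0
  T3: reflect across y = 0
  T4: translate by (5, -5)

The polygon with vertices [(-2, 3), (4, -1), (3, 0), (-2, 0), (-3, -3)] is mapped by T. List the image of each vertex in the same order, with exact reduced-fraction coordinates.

image vertices: (3, -1), (9, -8), (8, -13/2), (3, -4), (2, -13/2)

T1 shear: y ← y − 1/2·x: (-2, 3) → (-2, 4); (4, -1) → (4, -3); (3, 0) → (3, -3/2); (-2, 0) → (-2, 1); (-3, -3) → (-3, -3/2)
T2 reflect across y = 0: (-2, 4) → (-2, -4); (4, -3) → (4, 3); (3, -3/2) → (3, 3/2); (-2, 1) → (-2, -1); (-3, -3/2) → (-3, 3/2)
T3 reflect across y = 0: (-2, -4) → (-2, 4); (4, 3) → (4, -3); (3, 3/2) → (3, -3/2); (-2, -1) → (-2, 1); (-3, 3/2) → (-3, -3/2)
T4 translate by (5, -5): (-2, 4) → (3, -1); (4, -3) → (9, -8); (3, -3/2) → (8, -13/2); (-2, 1) → (3, -4); (-3, -3/2) → (2, -13/2)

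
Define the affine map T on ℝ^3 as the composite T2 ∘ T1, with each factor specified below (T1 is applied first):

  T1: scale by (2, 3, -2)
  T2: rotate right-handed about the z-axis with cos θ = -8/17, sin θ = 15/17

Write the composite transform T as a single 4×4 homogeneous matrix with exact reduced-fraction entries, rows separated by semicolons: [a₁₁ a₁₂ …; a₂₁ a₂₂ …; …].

T = [-16/17 -45/17 0 0; 30/17 -24/17 0 0; 0 0 -2 0; 0 0 0 1]

T1 = [2 0 0 0; 0 3 0 0; 0 0 -2 0; 0 0 0 1]
T2·T1 = [-16/17 -45/17 0 0; 30/17 -24/17 0 0; 0 0 -2 0; 0 0 0 1]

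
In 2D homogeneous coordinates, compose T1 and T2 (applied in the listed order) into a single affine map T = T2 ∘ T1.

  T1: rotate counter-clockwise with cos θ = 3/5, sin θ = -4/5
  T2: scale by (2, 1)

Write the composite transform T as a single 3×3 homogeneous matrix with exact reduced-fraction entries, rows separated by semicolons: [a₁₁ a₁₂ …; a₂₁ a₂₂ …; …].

T1 = [3/5 4/5 0; -4/5 3/5 0; 0 0 1]
T2·T1 = [6/5 8/5 0; -4/5 3/5 0; 0 0 1]

T = [6/5 8/5 0; -4/5 3/5 0; 0 0 1]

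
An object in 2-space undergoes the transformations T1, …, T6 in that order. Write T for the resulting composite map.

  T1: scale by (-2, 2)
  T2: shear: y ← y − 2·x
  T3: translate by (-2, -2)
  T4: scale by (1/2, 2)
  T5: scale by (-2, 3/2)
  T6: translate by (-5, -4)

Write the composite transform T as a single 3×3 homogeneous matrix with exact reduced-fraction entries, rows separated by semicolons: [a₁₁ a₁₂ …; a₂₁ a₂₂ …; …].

T1 = [-2 0 0; 0 2 0; 0 0 1]
T2·T1 = [-2 0 0; 4 2 0; 0 0 1]
T3·…·T1 = [-2 0 -2; 4 2 -2; 0 0 1]
T4·…·T1 = [-1 0 -1; 8 4 -4; 0 0 1]
T5·…·T1 = [2 0 2; 12 6 -6; 0 0 1]
T6·…·T1 = [2 0 -3; 12 6 -10; 0 0 1]

T = [2 0 -3; 12 6 -10; 0 0 1]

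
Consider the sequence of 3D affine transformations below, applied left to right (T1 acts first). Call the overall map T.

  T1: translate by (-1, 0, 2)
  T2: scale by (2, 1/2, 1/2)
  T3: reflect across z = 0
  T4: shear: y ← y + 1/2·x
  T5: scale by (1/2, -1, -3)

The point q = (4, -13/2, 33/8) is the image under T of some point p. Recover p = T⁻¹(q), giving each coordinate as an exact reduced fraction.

p = (5, 5, 3/4)

T1 = [1 0 0 -1; 0 1 0 0; 0 0 1 2; 0 0 0 1]
T2·T1 = [2 0 0 -2; 0 1/2 0 0; 0 0 1/2 1; 0 0 0 1]
T3·…·T1 = [2 0 0 -2; 0 1/2 0 0; 0 0 -1/2 -1; 0 0 0 1]
T4·…·T1 = [2 0 0 -2; 1 1/2 0 -1; 0 0 -1/2 -1; 0 0 0 1]
T5·…·T1 = [1 0 0 -1; -1 -1/2 0 1; 0 0 3/2 3; 0 0 0 1]
det M = -3/4; M⁻¹ = [1 0 0 1; -2 -2 0 0; 0 0 2/3 -2; 0 0 0 1]
M⁻¹ · (4, -13/2, 33/8)ᵀ = (5, 5, 3/4)ᵀ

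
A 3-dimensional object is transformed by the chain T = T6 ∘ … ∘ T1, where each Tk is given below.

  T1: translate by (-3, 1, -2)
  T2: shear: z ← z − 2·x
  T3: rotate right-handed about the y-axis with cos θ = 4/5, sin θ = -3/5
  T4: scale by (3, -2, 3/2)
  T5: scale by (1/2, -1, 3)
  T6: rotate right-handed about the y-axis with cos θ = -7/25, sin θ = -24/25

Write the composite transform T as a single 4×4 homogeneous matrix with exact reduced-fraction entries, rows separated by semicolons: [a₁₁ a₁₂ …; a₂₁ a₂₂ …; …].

T1 = [1 0 0 -3; 0 1 0 1; 0 0 1 -2; 0 0 0 1]
T2·T1 = [1 0 0 -3; 0 1 0 1; -2 0 1 4; 0 0 0 1]
T3·…·T1 = [2 0 -3/5 -24/5; 0 1 0 1; -1 0 4/5 7/5; 0 0 0 1]
T4·…·T1 = [6 0 -9/5 -72/5; 0 -2 0 -2; -3/2 0 6/5 21/10; 0 0 0 1]
T5·…·T1 = [3 0 -9/10 -36/5; 0 2 0 2; -9/2 0 18/5 63/10; 0 0 0 1]
T6·…·T1 = [87/25 0 -801/250 -504/125; 0 2 0 2; 207/50 0 -234/125 -2169/250; 0 0 0 1]

T = [87/25 0 -801/250 -504/125; 0 2 0 2; 207/50 0 -234/125 -2169/250; 0 0 0 1]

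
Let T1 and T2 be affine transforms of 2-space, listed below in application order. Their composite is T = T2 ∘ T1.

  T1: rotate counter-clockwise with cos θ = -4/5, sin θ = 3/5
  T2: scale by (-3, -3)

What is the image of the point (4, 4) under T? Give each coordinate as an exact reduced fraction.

T(p) = (84/5, 12/5)

T1 rotate counter-clockwise with cos θ = -4/5, sin θ = 3/5: (4, 4) → (-28/5, -4/5)
T2 scale by (-3, -3): (-28/5, -4/5) → (84/5, 12/5)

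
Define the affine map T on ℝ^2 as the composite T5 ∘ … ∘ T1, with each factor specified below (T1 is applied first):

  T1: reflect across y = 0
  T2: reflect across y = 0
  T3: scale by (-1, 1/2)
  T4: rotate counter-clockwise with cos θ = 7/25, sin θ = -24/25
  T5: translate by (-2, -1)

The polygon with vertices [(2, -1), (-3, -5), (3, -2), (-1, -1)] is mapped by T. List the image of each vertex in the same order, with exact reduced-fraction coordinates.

image vertices: (-76/25, 39/50), (-89/25, -229/50), (-19/5, 8/5), (-11/5, -21/10)

T1 reflect across y = 0: (2, -1) → (2, 1); (-3, -5) → (-3, 5); (3, -2) → (3, 2); (-1, -1) → (-1, 1)
T2 reflect across y = 0: (2, 1) → (2, -1); (-3, 5) → (-3, -5); (3, 2) → (3, -2); (-1, 1) → (-1, -1)
T3 scale by (-1, 1/2): (2, -1) → (-2, -1/2); (-3, -5) → (3, -5/2); (3, -2) → (-3, -1); (-1, -1) → (1, -1/2)
T4 rotate counter-clockwise with cos θ = 7/25, sin θ = -24/25: (-2, -1/2) → (-26/25, 89/50); (3, -5/2) → (-39/25, -179/50); (-3, -1) → (-9/5, 13/5); (1, -1/2) → (-1/5, -11/10)
T5 translate by (-2, -1): (-26/25, 89/50) → (-76/25, 39/50); (-39/25, -179/50) → (-89/25, -229/50); (-9/5, 13/5) → (-19/5, 8/5); (-1/5, -11/10) → (-11/5, -21/10)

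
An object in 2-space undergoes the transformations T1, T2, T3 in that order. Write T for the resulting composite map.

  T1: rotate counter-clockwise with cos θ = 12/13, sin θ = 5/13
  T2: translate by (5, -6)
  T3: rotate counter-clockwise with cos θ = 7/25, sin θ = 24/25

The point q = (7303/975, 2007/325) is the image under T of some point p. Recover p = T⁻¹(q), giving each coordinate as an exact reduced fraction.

T1 = [12/13 -5/13 0; 5/13 12/13 0; 0 0 1]
T2·T1 = [12/13 -5/13 5; 5/13 12/13 -6; 0 0 1]
T3·…·T1 = [-36/325 -323/325 179/25; 323/325 -36/325 78/25; 0 0 1]
det M = 1; M⁻¹ = [-36/325 323/325 -30/13; -323/325 -36/325 97/13; 0 0 1]
M⁻¹ · (7303/975, 2007/325)ᵀ = (3, -2/3)ᵀ

p = (3, -2/3)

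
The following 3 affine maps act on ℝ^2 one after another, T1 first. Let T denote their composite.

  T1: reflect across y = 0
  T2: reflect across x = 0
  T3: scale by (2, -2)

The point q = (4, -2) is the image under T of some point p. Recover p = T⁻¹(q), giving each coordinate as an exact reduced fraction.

T1 = [1 0 0; 0 -1 0; 0 0 1]
T2·T1 = [-1 0 0; 0 -1 0; 0 0 1]
T3·…·T1 = [-2 0 0; 0 2 0; 0 0 1]
det M = -4; M⁻¹ = [-1/2 0 0; 0 1/2 0; 0 0 1]
M⁻¹ · (4, -2)ᵀ = (-2, -1)ᵀ

p = (-2, -1)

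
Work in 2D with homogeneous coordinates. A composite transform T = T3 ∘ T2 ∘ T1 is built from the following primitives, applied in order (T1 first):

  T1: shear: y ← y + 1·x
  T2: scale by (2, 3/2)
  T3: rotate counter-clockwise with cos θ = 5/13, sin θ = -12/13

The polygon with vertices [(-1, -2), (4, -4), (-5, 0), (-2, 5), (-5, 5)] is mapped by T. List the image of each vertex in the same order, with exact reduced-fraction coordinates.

T1 shear: y ← y + 1·x: (-1, -2) → (-1, -3); (4, -4) → (4, 0); (-5, 0) → (-5, -5); (-2, 5) → (-2, 3); (-5, 5) → (-5, 0)
T2 scale by (2, 3/2): (-1, -3) → (-2, -9/2); (4, 0) → (8, 0); (-5, -5) → (-10, -15/2); (-2, 3) → (-4, 9/2); (-5, 0) → (-10, 0)
T3 rotate counter-clockwise with cos θ = 5/13, sin θ = -12/13: (-2, -9/2) → (-64/13, 3/26); (8, 0) → (40/13, -96/13); (-10, -15/2) → (-140/13, 165/26); (-4, 9/2) → (34/13, 141/26); (-10, 0) → (-50/13, 120/13)

image vertices: (-64/13, 3/26), (40/13, -96/13), (-140/13, 165/26), (34/13, 141/26), (-50/13, 120/13)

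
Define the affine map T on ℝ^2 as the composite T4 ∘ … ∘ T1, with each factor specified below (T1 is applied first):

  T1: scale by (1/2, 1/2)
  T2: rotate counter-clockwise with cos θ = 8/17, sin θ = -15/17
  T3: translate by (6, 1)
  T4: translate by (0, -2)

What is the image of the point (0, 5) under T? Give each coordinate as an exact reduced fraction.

T(p) = (279/34, 3/17)

T1 scale by (1/2, 1/2): (0, 5) → (0, 5/2)
T2 rotate counter-clockwise with cos θ = 8/17, sin θ = -15/17: (0, 5/2) → (75/34, 20/17)
T3 translate by (6, 1): (75/34, 20/17) → (279/34, 37/17)
T4 translate by (0, -2): (279/34, 37/17) → (279/34, 3/17)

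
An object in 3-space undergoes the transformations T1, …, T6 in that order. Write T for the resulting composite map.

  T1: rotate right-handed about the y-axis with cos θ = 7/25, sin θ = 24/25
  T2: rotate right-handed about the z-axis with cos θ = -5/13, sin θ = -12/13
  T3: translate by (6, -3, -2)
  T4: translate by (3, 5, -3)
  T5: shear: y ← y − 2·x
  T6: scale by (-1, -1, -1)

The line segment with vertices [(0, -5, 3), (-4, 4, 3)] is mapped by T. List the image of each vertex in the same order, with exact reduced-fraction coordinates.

image vertices: (-213/65, 1719/325, 104/25), (-781/65, 8188/325, 8/25)

T1 rotate right-handed about the y-axis with cos θ = 7/25, sin θ = 24/25: (0, -5, 3) → (72/25, -5, 21/25); (-4, 4, 3) → (44/25, 4, 117/25)
T2 rotate right-handed about the z-axis with cos θ = -5/13, sin θ = -12/13: (72/25, -5, 21/25) → (-372/65, -239/325, 21/25); (44/25, 4, 117/25) → (196/65, -1028/325, 117/25)
T3 translate by (6, -3, -2): (-372/65, -239/325, 21/25) → (18/65, -1214/325, -29/25); (196/65, -1028/325, 117/25) → (586/65, -2003/325, 67/25)
T4 translate by (3, 5, -3): (18/65, -1214/325, -29/25) → (213/65, 411/325, -104/25); (586/65, -2003/325, 67/25) → (781/65, -378/325, -8/25)
T5 shear: y ← y − 2·x: (213/65, 411/325, -104/25) → (213/65, -1719/325, -104/25); (781/65, -378/325, -8/25) → (781/65, -8188/325, -8/25)
T6 scale by (-1, -1, -1): (213/65, -1719/325, -104/25) → (-213/65, 1719/325, 104/25); (781/65, -8188/325, -8/25) → (-781/65, 8188/325, 8/25)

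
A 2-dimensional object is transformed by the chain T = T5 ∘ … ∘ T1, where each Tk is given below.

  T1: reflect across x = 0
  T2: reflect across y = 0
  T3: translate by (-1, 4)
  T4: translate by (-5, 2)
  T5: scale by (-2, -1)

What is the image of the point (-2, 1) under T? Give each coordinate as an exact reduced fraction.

T(p) = (8, -5)

T1 reflect across x = 0: (-2, 1) → (2, 1)
T2 reflect across y = 0: (2, 1) → (2, -1)
T3 translate by (-1, 4): (2, -1) → (1, 3)
T4 translate by (-5, 2): (1, 3) → (-4, 5)
T5 scale by (-2, -1): (-4, 5) → (8, -5)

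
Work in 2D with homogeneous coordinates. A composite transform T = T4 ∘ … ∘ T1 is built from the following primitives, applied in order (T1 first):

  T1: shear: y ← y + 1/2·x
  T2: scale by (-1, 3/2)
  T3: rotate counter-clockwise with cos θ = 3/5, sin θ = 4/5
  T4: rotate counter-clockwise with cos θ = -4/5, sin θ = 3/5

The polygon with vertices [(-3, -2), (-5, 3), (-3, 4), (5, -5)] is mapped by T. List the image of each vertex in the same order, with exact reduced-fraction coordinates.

T1 shear: y ← y + 1/2·x: (-3, -2) → (-3, -7/2); (-5, 3) → (-5, 1/2); (-3, 4) → (-3, 5/2); (5, -5) → (5, -5/2)
T2 scale by (-1, 3/2): (-3, -7/2) → (3, -21/4); (-5, 1/2) → (5, 3/4); (-3, 5/2) → (3, 15/4); (5, -5/2) → (-5, -15/4)
T3 rotate counter-clockwise with cos θ = 3/5, sin θ = 4/5: (3, -21/4) → (6, -3/4); (5, 3/4) → (12/5, 89/20); (3, 15/4) → (-6/5, 93/20); (-5, -15/4) → (0, -25/4)
T4 rotate counter-clockwise with cos θ = -4/5, sin θ = 3/5: (6, -3/4) → (-87/20, 21/5); (12/5, 89/20) → (-459/100, -53/25); (-6/5, 93/20) → (-183/100, -111/25); (0, -25/4) → (15/4, 5)

image vertices: (-87/20, 21/5), (-459/100, -53/25), (-183/100, -111/25), (15/4, 5)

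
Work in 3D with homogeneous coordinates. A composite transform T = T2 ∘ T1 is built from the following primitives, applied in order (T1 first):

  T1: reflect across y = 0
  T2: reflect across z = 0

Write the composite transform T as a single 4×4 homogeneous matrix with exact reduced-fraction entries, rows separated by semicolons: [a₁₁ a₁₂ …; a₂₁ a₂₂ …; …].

T1 = [1 0 0 0; 0 -1 0 0; 0 0 1 0; 0 0 0 1]
T2·T1 = [1 0 0 0; 0 -1 0 0; 0 0 -1 0; 0 0 0 1]

T = [1 0 0 0; 0 -1 0 0; 0 0 -1 0; 0 0 0 1]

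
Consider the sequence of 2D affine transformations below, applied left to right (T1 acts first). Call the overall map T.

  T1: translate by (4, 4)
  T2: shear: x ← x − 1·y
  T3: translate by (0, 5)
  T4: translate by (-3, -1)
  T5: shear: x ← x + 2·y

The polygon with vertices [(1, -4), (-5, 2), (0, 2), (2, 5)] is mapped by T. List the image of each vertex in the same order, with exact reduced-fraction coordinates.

T1 translate by (4, 4): (1, -4) → (5, 0); (-5, 2) → (-1, 6); (0, 2) → (4, 6); (2, 5) → (6, 9)
T2 shear: x ← x − 1·y: (5, 0) → (5, 0); (-1, 6) → (-7, 6); (4, 6) → (-2, 6); (6, 9) → (-3, 9)
T3 translate by (0, 5): (5, 0) → (5, 5); (-7, 6) → (-7, 11); (-2, 6) → (-2, 11); (-3, 9) → (-3, 14)
T4 translate by (-3, -1): (5, 5) → (2, 4); (-7, 11) → (-10, 10); (-2, 11) → (-5, 10); (-3, 14) → (-6, 13)
T5 shear: x ← x + 2·y: (2, 4) → (10, 4); (-10, 10) → (10, 10); (-5, 10) → (15, 10); (-6, 13) → (20, 13)

image vertices: (10, 4), (10, 10), (15, 10), (20, 13)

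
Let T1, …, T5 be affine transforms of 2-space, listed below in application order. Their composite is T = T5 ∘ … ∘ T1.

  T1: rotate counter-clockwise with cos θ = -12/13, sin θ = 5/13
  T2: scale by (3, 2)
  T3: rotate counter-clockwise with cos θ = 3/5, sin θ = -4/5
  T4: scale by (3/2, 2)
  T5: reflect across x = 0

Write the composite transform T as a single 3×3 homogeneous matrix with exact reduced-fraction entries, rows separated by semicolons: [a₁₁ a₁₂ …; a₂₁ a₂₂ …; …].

T1 = [-12/13 -5/13 0; 5/13 -12/13 0; 0 0 1]
T2·T1 = [-36/13 -15/13 0; 10/13 -24/13 0; 0 0 1]
T3·…·T1 = [-68/65 -141/65 0; 174/65 -12/65 0; 0 0 1]
T4·…·T1 = [-102/65 -423/130 0; 348/65 -24/65 0; 0 0 1]
T5·…·T1 = [102/65 423/130 0; 348/65 -24/65 0; 0 0 1]

T = [102/65 423/130 0; 348/65 -24/65 0; 0 0 1]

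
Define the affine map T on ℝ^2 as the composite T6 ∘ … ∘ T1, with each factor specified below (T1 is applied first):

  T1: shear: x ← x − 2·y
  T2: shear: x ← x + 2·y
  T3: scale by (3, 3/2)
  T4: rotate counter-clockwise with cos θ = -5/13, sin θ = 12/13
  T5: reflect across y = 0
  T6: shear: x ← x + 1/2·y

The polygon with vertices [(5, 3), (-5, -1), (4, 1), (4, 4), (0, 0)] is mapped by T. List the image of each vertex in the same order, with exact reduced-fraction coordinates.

T1 shear: x ← x − 2·y: (5, 3) → (-1, 3); (-5, -1) → (-3, -1); (4, 1) → (2, 1); (4, 4) → (-4, 4); (0, 0) → (0, 0)
T2 shear: x ← x + 2·y: (-1, 3) → (5, 3); (-3, -1) → (-5, -1); (2, 1) → (4, 1); (-4, 4) → (4, 4); (0, 0) → (0, 0)
T3 scale by (3, 3/2): (5, 3) → (15, 9/2); (-5, -1) → (-15, -3/2); (4, 1) → (12, 3/2); (4, 4) → (12, 6); (0, 0) → (0, 0)
T4 rotate counter-clockwise with cos θ = -5/13, sin θ = 12/13: (15, 9/2) → (-129/13, 315/26); (-15, -3/2) → (93/13, -345/26); (12, 3/2) → (-6, 21/2); (12, 6) → (-132/13, 114/13); (0, 0) → (0, 0)
T5 reflect across y = 0: (-129/13, 315/26) → (-129/13, -315/26); (93/13, -345/26) → (93/13, 345/26); (-6, 21/2) → (-6, -21/2); (-132/13, 114/13) → (-132/13, -114/13); (0, 0) → (0, 0)
T6 shear: x ← x + 1/2·y: (-129/13, -315/26) → (-831/52, -315/26); (93/13, 345/26) → (717/52, 345/26); (-6, -21/2) → (-45/4, -21/2); (-132/13, -114/13) → (-189/13, -114/13); (0, 0) → (0, 0)

image vertices: (-831/52, -315/26), (717/52, 345/26), (-45/4, -21/2), (-189/13, -114/13), (0, 0)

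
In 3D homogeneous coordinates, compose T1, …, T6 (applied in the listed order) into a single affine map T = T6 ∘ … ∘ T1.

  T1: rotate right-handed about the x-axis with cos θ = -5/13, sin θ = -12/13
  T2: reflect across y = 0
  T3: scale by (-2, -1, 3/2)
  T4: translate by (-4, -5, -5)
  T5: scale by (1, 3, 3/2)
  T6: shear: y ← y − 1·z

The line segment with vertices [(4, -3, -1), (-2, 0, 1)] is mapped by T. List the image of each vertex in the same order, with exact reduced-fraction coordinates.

image vertices: (-12, -723/52, -21/52), (0, -201/52, -435/52)

T1 rotate right-handed about the x-axis with cos θ = -5/13, sin θ = -12/13: (4, -3, -1) → (4, 3/13, 41/13); (-2, 0, 1) → (-2, 12/13, -5/13)
T2 reflect across y = 0: (4, 3/13, 41/13) → (4, -3/13, 41/13); (-2, 12/13, -5/13) → (-2, -12/13, -5/13)
T3 scale by (-2, -1, 3/2): (4, -3/13, 41/13) → (-8, 3/13, 123/26); (-2, -12/13, -5/13) → (4, 12/13, -15/26)
T4 translate by (-4, -5, -5): (-8, 3/13, 123/26) → (-12, -62/13, -7/26); (4, 12/13, -15/26) → (0, -53/13, -145/26)
T5 scale by (1, 3, 3/2): (-12, -62/13, -7/26) → (-12, -186/13, -21/52); (0, -53/13, -145/26) → (0, -159/13, -435/52)
T6 shear: y ← y − 1·z: (-12, -186/13, -21/52) → (-12, -723/52, -21/52); (0, -159/13, -435/52) → (0, -201/52, -435/52)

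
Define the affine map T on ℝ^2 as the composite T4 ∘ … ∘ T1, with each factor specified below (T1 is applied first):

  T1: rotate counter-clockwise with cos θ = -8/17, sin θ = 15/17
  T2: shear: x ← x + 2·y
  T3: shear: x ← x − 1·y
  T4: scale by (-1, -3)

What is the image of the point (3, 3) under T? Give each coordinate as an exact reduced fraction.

T1 rotate counter-clockwise with cos θ = -8/17, sin θ = 15/17: (3, 3) → (-69/17, 21/17)
T2 shear: x ← x + 2·y: (-69/17, 21/17) → (-27/17, 21/17)
T3 shear: x ← x − 1·y: (-27/17, 21/17) → (-48/17, 21/17)
T4 scale by (-1, -3): (-48/17, 21/17) → (48/17, -63/17)

T(p) = (48/17, -63/17)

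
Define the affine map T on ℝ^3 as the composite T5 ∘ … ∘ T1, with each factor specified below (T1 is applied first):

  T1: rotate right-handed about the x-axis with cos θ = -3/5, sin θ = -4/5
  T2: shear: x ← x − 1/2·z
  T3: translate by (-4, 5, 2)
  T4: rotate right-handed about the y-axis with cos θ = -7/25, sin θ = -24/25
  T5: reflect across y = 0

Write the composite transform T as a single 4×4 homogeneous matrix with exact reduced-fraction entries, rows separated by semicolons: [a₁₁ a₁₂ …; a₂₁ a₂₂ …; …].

T = [-7/25 82/125 123/250 -4/5; 0 3/5 -4/5 -5; 24/25 76/125 57/125 -22/5; 0 0 0 1]

T1 = [1 0 0 0; 0 -3/5 4/5 0; 0 -4/5 -3/5 0; 0 0 0 1]
T2·T1 = [1 2/5 3/10 0; 0 -3/5 4/5 0; 0 -4/5 -3/5 0; 0 0 0 1]
T3·…·T1 = [1 2/5 3/10 -4; 0 -3/5 4/5 5; 0 -4/5 -3/5 2; 0 0 0 1]
T4·…·T1 = [-7/25 82/125 123/250 -4/5; 0 -3/5 4/5 5; 24/25 76/125 57/125 -22/5; 0 0 0 1]
T5·…·T1 = [-7/25 82/125 123/250 -4/5; 0 3/5 -4/5 -5; 24/25 76/125 57/125 -22/5; 0 0 0 1]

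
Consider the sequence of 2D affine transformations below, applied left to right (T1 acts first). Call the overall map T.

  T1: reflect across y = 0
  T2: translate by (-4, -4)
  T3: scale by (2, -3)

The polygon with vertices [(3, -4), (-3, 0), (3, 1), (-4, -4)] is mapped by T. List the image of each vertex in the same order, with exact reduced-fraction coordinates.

image vertices: (-2, 0), (-14, 12), (-2, 15), (-16, 0)

T1 reflect across y = 0: (3, -4) → (3, 4); (-3, 0) → (-3, 0); (3, 1) → (3, -1); (-4, -4) → (-4, 4)
T2 translate by (-4, -4): (3, 4) → (-1, 0); (-3, 0) → (-7, -4); (3, -1) → (-1, -5); (-4, 4) → (-8, 0)
T3 scale by (2, -3): (-1, 0) → (-2, 0); (-7, -4) → (-14, 12); (-1, -5) → (-2, 15); (-8, 0) → (-16, 0)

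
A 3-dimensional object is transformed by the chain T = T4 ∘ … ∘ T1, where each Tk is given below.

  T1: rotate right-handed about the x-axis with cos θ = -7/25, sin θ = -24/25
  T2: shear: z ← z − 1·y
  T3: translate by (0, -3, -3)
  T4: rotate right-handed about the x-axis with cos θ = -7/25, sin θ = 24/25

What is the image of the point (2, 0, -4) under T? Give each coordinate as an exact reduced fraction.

T1 rotate right-handed about the x-axis with cos θ = -7/25, sin θ = -24/25: (2, 0, -4) → (2, -96/25, 28/25)
T2 shear: z ← z − 1·y: (2, -96/25, 28/25) → (2, -96/25, 124/25)
T3 translate by (0, -3, -3): (2, -96/25, 124/25) → (2, -171/25, 49/25)
T4 rotate right-handed about the x-axis with cos θ = -7/25, sin θ = 24/25: (2, -171/25, 49/25) → (2, 21/625, -4447/625)

T(p) = (2, 21/625, -4447/625)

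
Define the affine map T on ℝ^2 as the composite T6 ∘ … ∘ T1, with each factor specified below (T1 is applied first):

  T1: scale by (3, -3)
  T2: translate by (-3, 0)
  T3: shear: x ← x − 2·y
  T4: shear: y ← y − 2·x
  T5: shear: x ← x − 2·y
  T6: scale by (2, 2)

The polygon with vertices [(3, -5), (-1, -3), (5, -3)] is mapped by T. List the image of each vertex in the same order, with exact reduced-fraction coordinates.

image vertices: (-300, 126), (-276, 114), (-96, 42)

T1 scale by (3, -3): (3, -5) → (9, 15); (-1, -3) → (-3, 9); (5, -3) → (15, 9)
T2 translate by (-3, 0): (9, 15) → (6, 15); (-3, 9) → (-6, 9); (15, 9) → (12, 9)
T3 shear: x ← x − 2·y: (6, 15) → (-24, 15); (-6, 9) → (-24, 9); (12, 9) → (-6, 9)
T4 shear: y ← y − 2·x: (-24, 15) → (-24, 63); (-24, 9) → (-24, 57); (-6, 9) → (-6, 21)
T5 shear: x ← x − 2·y: (-24, 63) → (-150, 63); (-24, 57) → (-138, 57); (-6, 21) → (-48, 21)
T6 scale by (2, 2): (-150, 63) → (-300, 126); (-138, 57) → (-276, 114); (-48, 21) → (-96, 42)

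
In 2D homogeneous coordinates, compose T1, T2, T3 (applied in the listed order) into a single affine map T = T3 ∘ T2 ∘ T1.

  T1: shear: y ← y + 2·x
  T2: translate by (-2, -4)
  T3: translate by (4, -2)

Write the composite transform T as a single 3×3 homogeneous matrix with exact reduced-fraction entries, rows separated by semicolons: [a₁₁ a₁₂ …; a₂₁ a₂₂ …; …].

T = [1 0 2; 2 1 -6; 0 0 1]

T1 = [1 0 0; 2 1 0; 0 0 1]
T2·T1 = [1 0 -2; 2 1 -4; 0 0 1]
T3·…·T1 = [1 0 2; 2 1 -6; 0 0 1]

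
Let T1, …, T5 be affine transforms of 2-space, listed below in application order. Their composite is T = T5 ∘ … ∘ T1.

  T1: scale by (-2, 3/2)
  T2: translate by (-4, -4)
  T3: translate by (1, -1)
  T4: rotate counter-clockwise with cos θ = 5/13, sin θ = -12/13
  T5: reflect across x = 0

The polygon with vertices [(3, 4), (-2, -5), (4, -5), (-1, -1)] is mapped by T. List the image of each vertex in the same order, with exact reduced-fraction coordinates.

image vertices: (33/13, 113/13), (145/13, -149/26), (205/13, 139/26), (83/13, -41/26)

T1 scale by (-2, 3/2): (3, 4) → (-6, 6); (-2, -5) → (4, -15/2); (4, -5) → (-8, -15/2); (-1, -1) → (2, -3/2)
T2 translate by (-4, -4): (-6, 6) → (-10, 2); (4, -15/2) → (0, -23/2); (-8, -15/2) → (-12, -23/2); (2, -3/2) → (-2, -11/2)
T3 translate by (1, -1): (-10, 2) → (-9, 1); (0, -23/2) → (1, -25/2); (-12, -23/2) → (-11, -25/2); (-2, -11/2) → (-1, -13/2)
T4 rotate counter-clockwise with cos θ = 5/13, sin θ = -12/13: (-9, 1) → (-33/13, 113/13); (1, -25/2) → (-145/13, -149/26); (-11, -25/2) → (-205/13, 139/26); (-1, -13/2) → (-83/13, -41/26)
T5 reflect across x = 0: (-33/13, 113/13) → (33/13, 113/13); (-145/13, -149/26) → (145/13, -149/26); (-205/13, 139/26) → (205/13, 139/26); (-83/13, -41/26) → (83/13, -41/26)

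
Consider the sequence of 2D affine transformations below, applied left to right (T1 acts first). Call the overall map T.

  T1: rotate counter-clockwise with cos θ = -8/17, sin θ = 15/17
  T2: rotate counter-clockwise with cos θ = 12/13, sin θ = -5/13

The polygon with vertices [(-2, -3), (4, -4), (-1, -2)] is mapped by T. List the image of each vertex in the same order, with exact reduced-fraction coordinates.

image vertices: (54/17, -29/17), (796/221, 964/221), (461/221, -178/221)

T1 rotate counter-clockwise with cos θ = -8/17, sin θ = 15/17: (-2, -3) → (61/17, -6/17); (4, -4) → (28/17, 92/17); (-1, -2) → (38/17, 1/17)
T2 rotate counter-clockwise with cos θ = 12/13, sin θ = -5/13: (61/17, -6/17) → (54/17, -29/17); (28/17, 92/17) → (796/221, 964/221); (38/17, 1/17) → (461/221, -178/221)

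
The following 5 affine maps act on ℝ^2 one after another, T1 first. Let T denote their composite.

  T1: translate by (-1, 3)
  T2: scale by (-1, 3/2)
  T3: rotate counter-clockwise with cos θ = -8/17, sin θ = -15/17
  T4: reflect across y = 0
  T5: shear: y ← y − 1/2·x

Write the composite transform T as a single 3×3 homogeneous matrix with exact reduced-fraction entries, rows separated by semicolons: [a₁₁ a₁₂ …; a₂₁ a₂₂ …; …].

T1 = [1 0 -1; 0 1 3; 0 0 1]
T2·T1 = [-1 0 1; 0 3/2 9/2; 0 0 1]
T3·…·T1 = [8/17 45/34 7/2; 15/17 -12/17 -3; 0 0 1]
T4·…·T1 = [8/17 45/34 7/2; -15/17 12/17 3; 0 0 1]
T5·…·T1 = [8/17 45/34 7/2; -19/17 3/68 5/4; 0 0 1]

T = [8/17 45/34 7/2; -19/17 3/68 5/4; 0 0 1]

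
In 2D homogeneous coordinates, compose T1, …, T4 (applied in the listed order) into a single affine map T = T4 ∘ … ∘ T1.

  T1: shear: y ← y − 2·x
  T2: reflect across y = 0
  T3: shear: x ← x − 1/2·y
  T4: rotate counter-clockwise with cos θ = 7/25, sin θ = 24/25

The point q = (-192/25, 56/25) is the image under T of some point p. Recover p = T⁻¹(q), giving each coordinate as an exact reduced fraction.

p = (4, 0)

T1 = [1 0 0; -2 1 0; 0 0 1]
T2·T1 = [1 0 0; 2 -1 0; 0 0 1]
T3·…·T1 = [0 1/2 0; 2 -1 0; 0 0 1]
T4·…·T1 = [-48/25 11/10 0; 14/25 1/5 0; 0 0 1]
det M = -1; M⁻¹ = [-1/5 11/10 0; 14/25 48/25 0; 0 0 1]
M⁻¹ · (-192/25, 56/25)ᵀ = (4, 0)ᵀ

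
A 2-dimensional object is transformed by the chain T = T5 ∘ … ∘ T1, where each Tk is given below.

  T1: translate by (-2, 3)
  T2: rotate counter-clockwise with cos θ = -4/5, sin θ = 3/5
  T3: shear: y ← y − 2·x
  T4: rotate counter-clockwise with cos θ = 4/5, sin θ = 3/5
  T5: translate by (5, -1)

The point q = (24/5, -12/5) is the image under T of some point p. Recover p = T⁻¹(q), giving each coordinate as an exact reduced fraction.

p = (1, 0)

T1 = [1 0 -2; 0 1 3; 0 0 1]
T2·T1 = [-4/5 -3/5 -1/5; 3/5 -4/5 -18/5; 0 0 1]
T3·…·T1 = [-4/5 -3/5 -1/5; 11/5 2/5 -16/5; 0 0 1]
T4·…·T1 = [-49/25 -18/25 44/25; 32/25 -1/25 -67/25; 0 0 1]
T5·…·T1 = [-49/25 -18/25 169/25; 32/25 -1/25 -92/25; 0 0 1]
det M = 1; M⁻¹ = [-1/25 18/25 73/25; -32/25 -49/25 36/25; 0 0 1]
M⁻¹ · (24/5, -12/5)ᵀ = (1, 0)ᵀ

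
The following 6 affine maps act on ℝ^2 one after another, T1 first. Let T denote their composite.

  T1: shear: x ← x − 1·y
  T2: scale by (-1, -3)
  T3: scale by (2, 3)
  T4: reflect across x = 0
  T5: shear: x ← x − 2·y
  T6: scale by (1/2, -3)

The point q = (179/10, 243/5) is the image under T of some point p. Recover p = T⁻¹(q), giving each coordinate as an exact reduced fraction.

T1 = [1 -1 0; 0 1 0; 0 0 1]
T2·T1 = [-1 1 0; 0 -3 0; 0 0 1]
T3·…·T1 = [-2 2 0; 0 -9 0; 0 0 1]
T4·…·T1 = [2 -2 0; 0 -9 0; 0 0 1]
T5·…·T1 = [2 16 0; 0 -9 0; 0 0 1]
T6·…·T1 = [1 8 0; 0 27 0; 0 0 1]
det M = 27; M⁻¹ = [1 -8/27 0; 0 1/27 0; 0 0 1]
M⁻¹ · (179/10, 243/5)ᵀ = (7/2, 9/5)ᵀ

p = (7/2, 9/5)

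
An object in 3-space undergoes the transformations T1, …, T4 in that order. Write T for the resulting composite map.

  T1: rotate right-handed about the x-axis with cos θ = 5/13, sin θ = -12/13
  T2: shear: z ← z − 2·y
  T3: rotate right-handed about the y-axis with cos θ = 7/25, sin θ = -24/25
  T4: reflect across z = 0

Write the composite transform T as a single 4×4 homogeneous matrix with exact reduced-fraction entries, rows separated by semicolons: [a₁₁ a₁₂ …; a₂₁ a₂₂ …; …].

T = [7/25 528/325 456/325 0; 0 5/13 12/13 0; -24/25 154/325 133/325 0; 0 0 0 1]

T1 = [1 0 0 0; 0 5/13 12/13 0; 0 -12/13 5/13 0; 0 0 0 1]
T2·T1 = [1 0 0 0; 0 5/13 12/13 0; 0 -22/13 -19/13 0; 0 0 0 1]
T3·…·T1 = [7/25 528/325 456/325 0; 0 5/13 12/13 0; 24/25 -154/325 -133/325 0; 0 0 0 1]
T4·…·T1 = [7/25 528/325 456/325 0; 0 5/13 12/13 0; -24/25 154/325 133/325 0; 0 0 0 1]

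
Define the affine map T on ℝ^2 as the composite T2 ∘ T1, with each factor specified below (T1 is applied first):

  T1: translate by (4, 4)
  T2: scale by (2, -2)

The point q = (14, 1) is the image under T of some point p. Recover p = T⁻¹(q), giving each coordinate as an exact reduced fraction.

p = (3, -9/2)

T1 = [1 0 4; 0 1 4; 0 0 1]
T2·T1 = [2 0 8; 0 -2 -8; 0 0 1]
det M = -4; M⁻¹ = [1/2 0 -4; 0 -1/2 -4; 0 0 1]
M⁻¹ · (14, 1)ᵀ = (3, -9/2)ᵀ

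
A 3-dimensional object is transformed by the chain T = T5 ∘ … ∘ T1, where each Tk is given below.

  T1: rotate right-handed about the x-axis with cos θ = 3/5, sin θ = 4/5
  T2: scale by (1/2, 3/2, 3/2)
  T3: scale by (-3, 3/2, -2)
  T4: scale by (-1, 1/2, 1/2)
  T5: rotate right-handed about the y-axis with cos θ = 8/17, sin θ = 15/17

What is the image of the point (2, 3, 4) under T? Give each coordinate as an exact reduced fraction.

T1 rotate right-handed about the x-axis with cos θ = 3/5, sin θ = 4/5: (2, 3, 4) → (2, -7/5, 24/5)
T2 scale by (1/2, 3/2, 3/2): (2, -7/5, 24/5) → (1, -21/10, 36/5)
T3 scale by (-3, 3/2, -2): (1, -21/10, 36/5) → (-3, -63/20, -72/5)
T4 scale by (-1, 1/2, 1/2): (-3, -63/20, -72/5) → (3, -63/40, -36/5)
T5 rotate right-handed about the y-axis with cos θ = 8/17, sin θ = 15/17: (3, -63/40, -36/5) → (-84/17, -63/40, -513/85)

T(p) = (-84/17, -63/40, -513/85)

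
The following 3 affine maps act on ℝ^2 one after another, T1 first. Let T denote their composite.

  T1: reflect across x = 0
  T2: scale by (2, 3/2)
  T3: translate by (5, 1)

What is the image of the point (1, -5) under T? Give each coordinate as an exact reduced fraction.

T1 reflect across x = 0: (1, -5) → (-1, -5)
T2 scale by (2, 3/2): (-1, -5) → (-2, -15/2)
T3 translate by (5, 1): (-2, -15/2) → (3, -13/2)

T(p) = (3, -13/2)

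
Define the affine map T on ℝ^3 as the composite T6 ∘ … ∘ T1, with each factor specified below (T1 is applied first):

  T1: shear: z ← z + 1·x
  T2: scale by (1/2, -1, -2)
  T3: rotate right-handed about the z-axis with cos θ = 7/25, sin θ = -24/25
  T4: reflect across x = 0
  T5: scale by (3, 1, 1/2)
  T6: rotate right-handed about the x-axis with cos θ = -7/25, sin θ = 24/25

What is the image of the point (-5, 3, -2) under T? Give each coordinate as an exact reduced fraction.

T(p) = (537/50, -4473/625, -289/625)

T1 shear: z ← z + 1·x: (-5, 3, -2) → (-5, 3, -7)
T2 scale by (1/2, -1, -2): (-5, 3, -7) → (-5/2, -3, 14)
T3 rotate right-handed about the z-axis with cos θ = 7/25, sin θ = -24/25: (-5/2, -3, 14) → (-179/50, 39/25, 14)
T4 reflect across x = 0: (-179/50, 39/25, 14) → (179/50, 39/25, 14)
T5 scale by (3, 1, 1/2): (179/50, 39/25, 14) → (537/50, 39/25, 7)
T6 rotate right-handed about the x-axis with cos θ = -7/25, sin θ = 24/25: (537/50, 39/25, 7) → (537/50, -4473/625, -289/625)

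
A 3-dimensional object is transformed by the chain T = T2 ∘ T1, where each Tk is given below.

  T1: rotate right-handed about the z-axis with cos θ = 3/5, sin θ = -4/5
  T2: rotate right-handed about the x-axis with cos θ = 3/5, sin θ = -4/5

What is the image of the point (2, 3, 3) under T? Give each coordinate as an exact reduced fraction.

T(p) = (18/5, 63/25, 41/25)

T1 rotate right-handed about the z-axis with cos θ = 3/5, sin θ = -4/5: (2, 3, 3) → (18/5, 1/5, 3)
T2 rotate right-handed about the x-axis with cos θ = 3/5, sin θ = -4/5: (18/5, 1/5, 3) → (18/5, 63/25, 41/25)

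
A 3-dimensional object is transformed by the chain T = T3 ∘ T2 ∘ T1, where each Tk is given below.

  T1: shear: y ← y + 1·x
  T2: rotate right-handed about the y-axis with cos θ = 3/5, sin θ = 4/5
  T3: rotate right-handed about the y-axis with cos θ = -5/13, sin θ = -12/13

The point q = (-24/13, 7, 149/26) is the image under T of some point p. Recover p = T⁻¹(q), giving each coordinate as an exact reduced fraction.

p = (4, 3, 9/2)

T1 = [1 0 0 0; 1 1 0 0; 0 0 1 0; 0 0 0 1]
T2·T1 = [3/5 0 4/5 0; 1 1 0 0; -4/5 0 3/5 0; 0 0 0 1]
T3·…·T1 = [33/65 0 -56/65 0; 1 1 0 0; 56/65 0 33/65 0; 0 0 0 1]
det M = 1; M⁻¹ = [33/65 0 56/65 0; -33/65 1 -56/65 0; -56/65 0 33/65 0; 0 0 0 1]
M⁻¹ · (-24/13, 7, 149/26)ᵀ = (4, 3, 9/2)ᵀ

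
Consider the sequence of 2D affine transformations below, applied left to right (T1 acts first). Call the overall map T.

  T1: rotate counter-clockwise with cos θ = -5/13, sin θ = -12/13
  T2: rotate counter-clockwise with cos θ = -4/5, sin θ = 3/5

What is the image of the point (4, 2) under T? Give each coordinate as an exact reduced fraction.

T(p) = (158/65, 244/65)

T1 rotate counter-clockwise with cos θ = -5/13, sin θ = -12/13: (4, 2) → (4/13, -58/13)
T2 rotate counter-clockwise with cos θ = -4/5, sin θ = 3/5: (4/13, -58/13) → (158/65, 244/65)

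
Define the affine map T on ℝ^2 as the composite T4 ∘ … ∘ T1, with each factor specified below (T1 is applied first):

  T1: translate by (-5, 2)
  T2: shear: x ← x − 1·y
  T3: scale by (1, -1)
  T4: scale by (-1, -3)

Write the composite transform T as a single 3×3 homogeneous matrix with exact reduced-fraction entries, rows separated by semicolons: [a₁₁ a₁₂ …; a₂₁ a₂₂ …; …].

T = [-1 1 7; 0 3 6; 0 0 1]

T1 = [1 0 -5; 0 1 2; 0 0 1]
T2·T1 = [1 -1 -7; 0 1 2; 0 0 1]
T3·…·T1 = [1 -1 -7; 0 -1 -2; 0 0 1]
T4·…·T1 = [-1 1 7; 0 3 6; 0 0 1]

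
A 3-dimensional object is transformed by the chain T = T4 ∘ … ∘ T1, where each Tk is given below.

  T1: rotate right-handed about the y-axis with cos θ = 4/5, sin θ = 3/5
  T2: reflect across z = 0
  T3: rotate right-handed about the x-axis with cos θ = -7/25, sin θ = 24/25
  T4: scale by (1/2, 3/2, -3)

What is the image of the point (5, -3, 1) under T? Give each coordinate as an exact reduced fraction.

T1 rotate right-handed about the y-axis with cos θ = 4/5, sin θ = 3/5: (5, -3, 1) → (23/5, -3, -11/5)
T2 reflect across z = 0: (23/5, -3, -11/5) → (23/5, -3, 11/5)
T3 rotate right-handed about the x-axis with cos θ = -7/25, sin θ = 24/25: (23/5, -3, 11/5) → (23/5, -159/125, -437/125)
T4 scale by (1/2, 3/2, -3): (23/5, -159/125, -437/125) → (23/10, -477/250, 1311/125)

T(p) = (23/10, -477/250, 1311/125)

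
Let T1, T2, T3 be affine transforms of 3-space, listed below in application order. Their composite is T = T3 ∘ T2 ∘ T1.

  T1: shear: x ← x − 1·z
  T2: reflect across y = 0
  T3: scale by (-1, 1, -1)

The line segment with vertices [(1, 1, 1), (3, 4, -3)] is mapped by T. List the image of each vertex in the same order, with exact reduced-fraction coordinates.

image vertices: (0, -1, -1), (-6, -4, 3)

T1 shear: x ← x − 1·z: (1, 1, 1) → (0, 1, 1); (3, 4, -3) → (6, 4, -3)
T2 reflect across y = 0: (0, 1, 1) → (0, -1, 1); (6, 4, -3) → (6, -4, -3)
T3 scale by (-1, 1, -1): (0, -1, 1) → (0, -1, -1); (6, -4, -3) → (-6, -4, 3)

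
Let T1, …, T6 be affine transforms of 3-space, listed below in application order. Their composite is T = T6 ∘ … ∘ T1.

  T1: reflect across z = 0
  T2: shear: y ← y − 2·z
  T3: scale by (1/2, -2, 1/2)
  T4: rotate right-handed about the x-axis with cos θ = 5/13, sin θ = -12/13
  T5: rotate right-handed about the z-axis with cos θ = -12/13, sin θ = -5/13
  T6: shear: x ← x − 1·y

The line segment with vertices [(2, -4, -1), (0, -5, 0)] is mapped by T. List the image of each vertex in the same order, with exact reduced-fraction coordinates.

T1 reflect across z = 0: (2, -4, -1) → (2, -4, 1); (0, -5, 0) → (0, -5, 0)
T2 shear: y ← y − 2·z: (2, -4, 1) → (2, -6, 1); (0, -5, 0) → (0, -5, 0)
T3 scale by (1/2, -2, 1/2): (2, -6, 1) → (1, 12, 1/2); (0, -5, 0) → (0, 10, 0)
T4 rotate right-handed about the x-axis with cos θ = 5/13, sin θ = -12/13: (1, 12, 1/2) → (1, 66/13, -283/26); (0, 10, 0) → (0, 50/13, -120/13)
T5 rotate right-handed about the z-axis with cos θ = -12/13, sin θ = -5/13: (1, 66/13, -283/26) → (174/169, -857/169, -283/26); (0, 50/13, -120/13) → (250/169, -600/169, -120/13)
T6 shear: x ← x − 1·y: (174/169, -857/169, -283/26) → (1031/169, -857/169, -283/26); (250/169, -600/169, -120/13) → (850/169, -600/169, -120/13)

image vertices: (1031/169, -857/169, -283/26), (850/169, -600/169, -120/13)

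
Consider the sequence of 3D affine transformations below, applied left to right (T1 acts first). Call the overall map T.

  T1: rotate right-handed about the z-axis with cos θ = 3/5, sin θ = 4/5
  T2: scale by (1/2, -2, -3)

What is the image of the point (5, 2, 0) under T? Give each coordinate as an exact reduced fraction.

T(p) = (7/10, -52/5, 0)

T1 rotate right-handed about the z-axis with cos θ = 3/5, sin θ = 4/5: (5, 2, 0) → (7/5, 26/5, 0)
T2 scale by (1/2, -2, -3): (7/5, 26/5, 0) → (7/10, -52/5, 0)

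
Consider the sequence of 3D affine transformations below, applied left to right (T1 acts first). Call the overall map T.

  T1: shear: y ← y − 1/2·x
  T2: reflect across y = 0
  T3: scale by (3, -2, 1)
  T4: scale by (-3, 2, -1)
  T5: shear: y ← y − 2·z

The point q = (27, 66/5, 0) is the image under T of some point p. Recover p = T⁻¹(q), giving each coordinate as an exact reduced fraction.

p = (-3, 9/5, 0)

T1 = [1 0 0 0; -1/2 1 0 0; 0 0 1 0; 0 0 0 1]
T2·T1 = [1 0 0 0; 1/2 -1 0 0; 0 0 1 0; 0 0 0 1]
T3·…·T1 = [3 0 0 0; -1 2 0 0; 0 0 1 0; 0 0 0 1]
T4·…·T1 = [-9 0 0 0; -2 4 0 0; 0 0 -1 0; 0 0 0 1]
T5·…·T1 = [-9 0 0 0; -2 4 2 0; 0 0 -1 0; 0 0 0 1]
det M = 36; M⁻¹ = [-1/9 0 0 0; -1/18 1/4 1/2 0; 0 0 -1 0; 0 0 0 1]
M⁻¹ · (27, 66/5, 0)ᵀ = (-3, 9/5, 0)ᵀ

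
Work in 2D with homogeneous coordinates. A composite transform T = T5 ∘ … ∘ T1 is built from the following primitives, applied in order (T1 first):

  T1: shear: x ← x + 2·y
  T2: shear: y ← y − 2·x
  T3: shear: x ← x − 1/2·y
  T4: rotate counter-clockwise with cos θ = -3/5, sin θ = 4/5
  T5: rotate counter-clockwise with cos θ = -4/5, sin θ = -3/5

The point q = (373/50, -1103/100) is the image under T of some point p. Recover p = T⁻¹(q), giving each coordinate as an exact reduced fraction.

p = (-1, 7/2)

T1 = [1 2 0; 0 1 0; 0 0 1]
T2·T1 = [1 2 0; -2 -3 0; 0 0 1]
T3·…·T1 = [2 7/2 0; -2 -3 0; 0 0 1]
T4·…·T1 = [2/5 3/10 0; 14/5 23/5 0; 0 0 1]
T5·…·T1 = [34/25 63/25 0; -62/25 -193/50 0; 0 0 1]
det M = 1; M⁻¹ = [-193/50 -63/25 0; 62/25 34/25 0; 0 0 1]
M⁻¹ · (373/50, -1103/100)ᵀ = (-1, 7/2)ᵀ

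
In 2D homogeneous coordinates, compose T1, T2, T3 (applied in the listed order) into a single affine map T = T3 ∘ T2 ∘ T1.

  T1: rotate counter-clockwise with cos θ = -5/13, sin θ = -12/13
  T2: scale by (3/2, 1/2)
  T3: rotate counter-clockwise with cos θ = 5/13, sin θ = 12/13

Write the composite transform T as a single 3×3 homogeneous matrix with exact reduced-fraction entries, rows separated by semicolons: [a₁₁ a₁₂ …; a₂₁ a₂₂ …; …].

T1 = [-5/13 12/13 0; -12/13 -5/13 0; 0 0 1]
T2·T1 = [-15/26 18/13 0; -6/13 -5/26 0; 0 0 1]
T3·…·T1 = [69/338 120/169 0; -120/169 407/338 0; 0 0 1]

T = [69/338 120/169 0; -120/169 407/338 0; 0 0 1]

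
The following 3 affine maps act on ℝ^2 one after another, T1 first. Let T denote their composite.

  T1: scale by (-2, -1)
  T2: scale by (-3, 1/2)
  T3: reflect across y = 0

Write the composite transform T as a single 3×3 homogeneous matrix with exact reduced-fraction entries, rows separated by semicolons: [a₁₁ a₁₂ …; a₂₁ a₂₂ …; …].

T1 = [-2 0 0; 0 -1 0; 0 0 1]
T2·T1 = [6 0 0; 0 -1/2 0; 0 0 1]
T3·…·T1 = [6 0 0; 0 1/2 0; 0 0 1]

T = [6 0 0; 0 1/2 0; 0 0 1]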